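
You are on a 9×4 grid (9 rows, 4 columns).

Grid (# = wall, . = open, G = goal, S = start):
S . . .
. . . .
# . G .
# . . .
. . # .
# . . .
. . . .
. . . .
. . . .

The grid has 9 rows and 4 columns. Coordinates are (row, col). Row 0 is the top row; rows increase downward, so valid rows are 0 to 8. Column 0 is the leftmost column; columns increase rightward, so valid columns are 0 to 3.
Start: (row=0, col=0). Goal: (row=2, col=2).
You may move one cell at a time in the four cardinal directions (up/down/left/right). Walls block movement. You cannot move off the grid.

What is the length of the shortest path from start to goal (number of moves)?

BFS from (row=0, col=0) until reaching (row=2, col=2):
  Distance 0: (row=0, col=0)
  Distance 1: (row=0, col=1), (row=1, col=0)
  Distance 2: (row=0, col=2), (row=1, col=1)
  Distance 3: (row=0, col=3), (row=1, col=2), (row=2, col=1)
  Distance 4: (row=1, col=3), (row=2, col=2), (row=3, col=1)  <- goal reached here
One shortest path (4 moves): (row=0, col=0) -> (row=0, col=1) -> (row=0, col=2) -> (row=1, col=2) -> (row=2, col=2)

Answer: Shortest path length: 4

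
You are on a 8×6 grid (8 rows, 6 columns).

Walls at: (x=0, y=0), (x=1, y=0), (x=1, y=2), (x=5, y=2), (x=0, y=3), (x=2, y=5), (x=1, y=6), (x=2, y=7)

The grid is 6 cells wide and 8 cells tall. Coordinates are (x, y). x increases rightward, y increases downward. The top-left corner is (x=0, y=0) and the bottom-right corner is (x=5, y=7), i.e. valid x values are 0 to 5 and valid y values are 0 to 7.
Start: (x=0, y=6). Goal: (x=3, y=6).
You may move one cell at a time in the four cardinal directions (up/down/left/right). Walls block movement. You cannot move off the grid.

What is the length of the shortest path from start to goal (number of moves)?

Answer: Shortest path length: 7

Derivation:
BFS from (x=0, y=6) until reaching (x=3, y=6):
  Distance 0: (x=0, y=6)
  Distance 1: (x=0, y=5), (x=0, y=7)
  Distance 2: (x=0, y=4), (x=1, y=5), (x=1, y=7)
  Distance 3: (x=1, y=4)
  Distance 4: (x=1, y=3), (x=2, y=4)
  Distance 5: (x=2, y=3), (x=3, y=4)
  Distance 6: (x=2, y=2), (x=3, y=3), (x=4, y=4), (x=3, y=5)
  Distance 7: (x=2, y=1), (x=3, y=2), (x=4, y=3), (x=5, y=4), (x=4, y=5), (x=3, y=6)  <- goal reached here
One shortest path (7 moves): (x=0, y=6) -> (x=0, y=5) -> (x=1, y=5) -> (x=1, y=4) -> (x=2, y=4) -> (x=3, y=4) -> (x=3, y=5) -> (x=3, y=6)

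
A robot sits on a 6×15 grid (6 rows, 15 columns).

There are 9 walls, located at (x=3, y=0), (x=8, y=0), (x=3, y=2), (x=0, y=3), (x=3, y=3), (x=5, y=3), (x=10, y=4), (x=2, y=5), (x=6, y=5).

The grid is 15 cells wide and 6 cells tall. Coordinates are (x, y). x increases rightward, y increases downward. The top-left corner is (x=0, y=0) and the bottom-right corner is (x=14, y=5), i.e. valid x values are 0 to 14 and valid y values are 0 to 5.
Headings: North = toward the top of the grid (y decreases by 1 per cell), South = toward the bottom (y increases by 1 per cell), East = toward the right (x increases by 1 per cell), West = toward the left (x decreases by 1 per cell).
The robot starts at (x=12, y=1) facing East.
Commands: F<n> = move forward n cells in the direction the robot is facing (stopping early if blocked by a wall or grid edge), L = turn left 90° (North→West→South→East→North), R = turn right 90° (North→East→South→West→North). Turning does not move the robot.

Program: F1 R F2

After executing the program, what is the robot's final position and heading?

Start: (x=12, y=1), facing East
  F1: move forward 1, now at (x=13, y=1)
  R: turn right, now facing South
  F2: move forward 2, now at (x=13, y=3)
Final: (x=13, y=3), facing South

Answer: Final position: (x=13, y=3), facing South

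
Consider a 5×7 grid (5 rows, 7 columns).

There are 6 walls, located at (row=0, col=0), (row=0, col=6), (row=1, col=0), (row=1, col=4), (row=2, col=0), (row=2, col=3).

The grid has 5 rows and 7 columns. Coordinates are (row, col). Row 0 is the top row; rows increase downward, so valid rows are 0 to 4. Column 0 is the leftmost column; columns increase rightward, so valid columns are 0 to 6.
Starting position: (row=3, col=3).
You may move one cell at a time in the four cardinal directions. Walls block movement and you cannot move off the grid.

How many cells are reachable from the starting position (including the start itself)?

Answer: Reachable cells: 29

Derivation:
BFS flood-fill from (row=3, col=3):
  Distance 0: (row=3, col=3)
  Distance 1: (row=3, col=2), (row=3, col=4), (row=4, col=3)
  Distance 2: (row=2, col=2), (row=2, col=4), (row=3, col=1), (row=3, col=5), (row=4, col=2), (row=4, col=4)
  Distance 3: (row=1, col=2), (row=2, col=1), (row=2, col=5), (row=3, col=0), (row=3, col=6), (row=4, col=1), (row=4, col=5)
  Distance 4: (row=0, col=2), (row=1, col=1), (row=1, col=3), (row=1, col=5), (row=2, col=6), (row=4, col=0), (row=4, col=6)
  Distance 5: (row=0, col=1), (row=0, col=3), (row=0, col=5), (row=1, col=6)
  Distance 6: (row=0, col=4)
Total reachable: 29 (grid has 29 open cells total)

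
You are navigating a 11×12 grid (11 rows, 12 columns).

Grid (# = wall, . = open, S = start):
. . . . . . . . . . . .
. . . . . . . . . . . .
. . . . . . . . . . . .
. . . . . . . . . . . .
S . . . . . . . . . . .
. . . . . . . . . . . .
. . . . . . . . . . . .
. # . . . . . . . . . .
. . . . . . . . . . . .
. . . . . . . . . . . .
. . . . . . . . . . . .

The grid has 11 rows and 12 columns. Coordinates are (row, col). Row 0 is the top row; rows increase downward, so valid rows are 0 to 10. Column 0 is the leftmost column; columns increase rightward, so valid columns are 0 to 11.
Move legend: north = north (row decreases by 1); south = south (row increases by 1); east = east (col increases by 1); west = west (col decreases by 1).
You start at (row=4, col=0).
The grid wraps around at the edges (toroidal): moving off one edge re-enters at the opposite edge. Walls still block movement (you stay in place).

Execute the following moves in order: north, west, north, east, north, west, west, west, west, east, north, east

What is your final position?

Answer: Final position: (row=0, col=10)

Derivation:
Start: (row=4, col=0)
  north (north): (row=4, col=0) -> (row=3, col=0)
  west (west): (row=3, col=0) -> (row=3, col=11)
  north (north): (row=3, col=11) -> (row=2, col=11)
  east (east): (row=2, col=11) -> (row=2, col=0)
  north (north): (row=2, col=0) -> (row=1, col=0)
  west (west): (row=1, col=0) -> (row=1, col=11)
  west (west): (row=1, col=11) -> (row=1, col=10)
  west (west): (row=1, col=10) -> (row=1, col=9)
  west (west): (row=1, col=9) -> (row=1, col=8)
  east (east): (row=1, col=8) -> (row=1, col=9)
  north (north): (row=1, col=9) -> (row=0, col=9)
  east (east): (row=0, col=9) -> (row=0, col=10)
Final: (row=0, col=10)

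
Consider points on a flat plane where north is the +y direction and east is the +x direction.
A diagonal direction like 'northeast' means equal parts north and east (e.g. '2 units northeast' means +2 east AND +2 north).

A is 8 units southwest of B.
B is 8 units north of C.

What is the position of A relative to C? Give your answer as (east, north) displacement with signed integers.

Answer: A is at (east=-8, north=0) relative to C.

Derivation:
Place C at the origin (east=0, north=0).
  B is 8 units north of C: delta (east=+0, north=+8); B at (east=0, north=8).
  A is 8 units southwest of B: delta (east=-8, north=-8); A at (east=-8, north=0).
Therefore A relative to C: (east=-8, north=0).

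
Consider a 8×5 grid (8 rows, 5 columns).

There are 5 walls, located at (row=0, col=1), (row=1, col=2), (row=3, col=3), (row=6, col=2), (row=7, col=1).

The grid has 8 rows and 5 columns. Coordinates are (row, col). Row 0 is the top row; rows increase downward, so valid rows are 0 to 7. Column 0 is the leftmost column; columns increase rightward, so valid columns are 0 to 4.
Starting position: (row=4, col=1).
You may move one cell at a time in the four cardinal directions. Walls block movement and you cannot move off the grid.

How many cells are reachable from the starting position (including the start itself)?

BFS flood-fill from (row=4, col=1):
  Distance 0: (row=4, col=1)
  Distance 1: (row=3, col=1), (row=4, col=0), (row=4, col=2), (row=5, col=1)
  Distance 2: (row=2, col=1), (row=3, col=0), (row=3, col=2), (row=4, col=3), (row=5, col=0), (row=5, col=2), (row=6, col=1)
  Distance 3: (row=1, col=1), (row=2, col=0), (row=2, col=2), (row=4, col=4), (row=5, col=3), (row=6, col=0)
  Distance 4: (row=1, col=0), (row=2, col=3), (row=3, col=4), (row=5, col=4), (row=6, col=3), (row=7, col=0)
  Distance 5: (row=0, col=0), (row=1, col=3), (row=2, col=4), (row=6, col=4), (row=7, col=3)
  Distance 6: (row=0, col=3), (row=1, col=4), (row=7, col=2), (row=7, col=4)
  Distance 7: (row=0, col=2), (row=0, col=4)
Total reachable: 35 (grid has 35 open cells total)

Answer: Reachable cells: 35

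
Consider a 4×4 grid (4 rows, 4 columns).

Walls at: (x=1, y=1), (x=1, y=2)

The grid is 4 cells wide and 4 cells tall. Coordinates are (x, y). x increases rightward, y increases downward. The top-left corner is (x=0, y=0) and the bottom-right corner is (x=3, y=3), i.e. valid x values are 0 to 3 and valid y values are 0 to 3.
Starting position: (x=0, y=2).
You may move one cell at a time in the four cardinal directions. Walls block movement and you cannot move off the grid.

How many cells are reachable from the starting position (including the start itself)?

Answer: Reachable cells: 14

Derivation:
BFS flood-fill from (x=0, y=2):
  Distance 0: (x=0, y=2)
  Distance 1: (x=0, y=1), (x=0, y=3)
  Distance 2: (x=0, y=0), (x=1, y=3)
  Distance 3: (x=1, y=0), (x=2, y=3)
  Distance 4: (x=2, y=0), (x=2, y=2), (x=3, y=3)
  Distance 5: (x=3, y=0), (x=2, y=1), (x=3, y=2)
  Distance 6: (x=3, y=1)
Total reachable: 14 (grid has 14 open cells total)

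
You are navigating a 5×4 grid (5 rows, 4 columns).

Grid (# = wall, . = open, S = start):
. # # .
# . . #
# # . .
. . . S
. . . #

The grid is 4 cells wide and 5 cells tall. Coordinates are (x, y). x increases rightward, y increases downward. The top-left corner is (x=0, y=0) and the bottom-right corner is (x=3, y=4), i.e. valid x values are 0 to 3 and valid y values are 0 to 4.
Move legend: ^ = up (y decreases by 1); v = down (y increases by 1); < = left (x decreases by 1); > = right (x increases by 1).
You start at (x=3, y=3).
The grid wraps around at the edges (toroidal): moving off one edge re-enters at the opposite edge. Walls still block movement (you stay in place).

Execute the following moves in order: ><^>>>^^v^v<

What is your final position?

Start: (x=3, y=3)
  > (right): (x=3, y=3) -> (x=0, y=3)
  < (left): (x=0, y=3) -> (x=3, y=3)
  ^ (up): (x=3, y=3) -> (x=3, y=2)
  [×3]> (right): blocked, stay at (x=3, y=2)
  ^ (up): blocked, stay at (x=3, y=2)
  ^ (up): blocked, stay at (x=3, y=2)
  v (down): (x=3, y=2) -> (x=3, y=3)
  ^ (up): (x=3, y=3) -> (x=3, y=2)
  v (down): (x=3, y=2) -> (x=3, y=3)
  < (left): (x=3, y=3) -> (x=2, y=3)
Final: (x=2, y=3)

Answer: Final position: (x=2, y=3)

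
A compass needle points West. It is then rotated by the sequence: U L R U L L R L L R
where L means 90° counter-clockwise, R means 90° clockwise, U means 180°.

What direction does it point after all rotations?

Start: West
  U (U-turn (180°)) -> East
  L (left (90° counter-clockwise)) -> North
  R (right (90° clockwise)) -> East
  U (U-turn (180°)) -> West
  L (left (90° counter-clockwise)) -> South
  L (left (90° counter-clockwise)) -> East
  R (right (90° clockwise)) -> South
  L (left (90° counter-clockwise)) -> East
  L (left (90° counter-clockwise)) -> North
  R (right (90° clockwise)) -> East
Final: East

Answer: Final heading: East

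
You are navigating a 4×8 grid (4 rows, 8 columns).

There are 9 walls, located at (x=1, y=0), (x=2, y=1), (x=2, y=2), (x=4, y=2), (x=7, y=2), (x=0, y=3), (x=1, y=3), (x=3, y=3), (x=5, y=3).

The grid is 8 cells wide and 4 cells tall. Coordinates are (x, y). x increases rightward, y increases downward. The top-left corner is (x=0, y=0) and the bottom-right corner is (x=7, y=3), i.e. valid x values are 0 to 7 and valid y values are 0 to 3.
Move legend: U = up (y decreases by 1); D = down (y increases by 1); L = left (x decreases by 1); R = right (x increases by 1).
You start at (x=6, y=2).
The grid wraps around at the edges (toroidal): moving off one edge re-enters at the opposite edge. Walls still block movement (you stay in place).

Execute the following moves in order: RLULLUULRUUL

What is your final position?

Answer: Final position: (x=2, y=0)

Derivation:
Start: (x=6, y=2)
  R (right): blocked, stay at (x=6, y=2)
  L (left): (x=6, y=2) -> (x=5, y=2)
  U (up): (x=5, y=2) -> (x=5, y=1)
  L (left): (x=5, y=1) -> (x=4, y=1)
  L (left): (x=4, y=1) -> (x=3, y=1)
  U (up): (x=3, y=1) -> (x=3, y=0)
  U (up): blocked, stay at (x=3, y=0)
  L (left): (x=3, y=0) -> (x=2, y=0)
  R (right): (x=2, y=0) -> (x=3, y=0)
  U (up): blocked, stay at (x=3, y=0)
  U (up): blocked, stay at (x=3, y=0)
  L (left): (x=3, y=0) -> (x=2, y=0)
Final: (x=2, y=0)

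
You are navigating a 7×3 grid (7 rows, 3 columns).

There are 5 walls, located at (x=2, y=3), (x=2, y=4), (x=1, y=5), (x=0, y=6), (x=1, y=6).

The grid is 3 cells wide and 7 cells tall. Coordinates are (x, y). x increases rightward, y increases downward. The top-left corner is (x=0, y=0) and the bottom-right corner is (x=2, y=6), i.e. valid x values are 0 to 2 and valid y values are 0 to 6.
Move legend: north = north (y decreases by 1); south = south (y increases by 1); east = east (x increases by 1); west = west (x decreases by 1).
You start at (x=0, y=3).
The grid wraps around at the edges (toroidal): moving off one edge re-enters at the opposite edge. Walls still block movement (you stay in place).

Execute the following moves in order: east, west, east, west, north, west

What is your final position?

Start: (x=0, y=3)
  east (east): (x=0, y=3) -> (x=1, y=3)
  west (west): (x=1, y=3) -> (x=0, y=3)
  east (east): (x=0, y=3) -> (x=1, y=3)
  west (west): (x=1, y=3) -> (x=0, y=3)
  north (north): (x=0, y=3) -> (x=0, y=2)
  west (west): (x=0, y=2) -> (x=2, y=2)
Final: (x=2, y=2)

Answer: Final position: (x=2, y=2)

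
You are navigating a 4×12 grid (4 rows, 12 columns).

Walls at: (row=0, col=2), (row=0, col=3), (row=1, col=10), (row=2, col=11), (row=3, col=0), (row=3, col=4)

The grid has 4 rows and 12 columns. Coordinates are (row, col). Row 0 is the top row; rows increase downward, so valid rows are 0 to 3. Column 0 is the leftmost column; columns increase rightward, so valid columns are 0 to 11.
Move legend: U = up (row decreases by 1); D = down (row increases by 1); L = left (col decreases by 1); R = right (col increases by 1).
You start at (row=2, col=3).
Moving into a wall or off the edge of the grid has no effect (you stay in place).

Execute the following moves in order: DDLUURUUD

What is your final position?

Answer: Final position: (row=2, col=3)

Derivation:
Start: (row=2, col=3)
  D (down): (row=2, col=3) -> (row=3, col=3)
  D (down): blocked, stay at (row=3, col=3)
  L (left): (row=3, col=3) -> (row=3, col=2)
  U (up): (row=3, col=2) -> (row=2, col=2)
  U (up): (row=2, col=2) -> (row=1, col=2)
  R (right): (row=1, col=2) -> (row=1, col=3)
  U (up): blocked, stay at (row=1, col=3)
  U (up): blocked, stay at (row=1, col=3)
  D (down): (row=1, col=3) -> (row=2, col=3)
Final: (row=2, col=3)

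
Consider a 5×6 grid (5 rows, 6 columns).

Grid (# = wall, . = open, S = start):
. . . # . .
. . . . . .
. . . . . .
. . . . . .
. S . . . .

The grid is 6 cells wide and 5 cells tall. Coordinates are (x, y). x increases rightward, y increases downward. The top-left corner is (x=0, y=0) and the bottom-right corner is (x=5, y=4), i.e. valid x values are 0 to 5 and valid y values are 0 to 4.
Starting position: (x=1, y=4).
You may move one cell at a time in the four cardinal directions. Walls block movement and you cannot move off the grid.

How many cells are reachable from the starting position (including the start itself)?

BFS flood-fill from (x=1, y=4):
  Distance 0: (x=1, y=4)
  Distance 1: (x=1, y=3), (x=0, y=4), (x=2, y=4)
  Distance 2: (x=1, y=2), (x=0, y=3), (x=2, y=3), (x=3, y=4)
  Distance 3: (x=1, y=1), (x=0, y=2), (x=2, y=2), (x=3, y=3), (x=4, y=4)
  Distance 4: (x=1, y=0), (x=0, y=1), (x=2, y=1), (x=3, y=2), (x=4, y=3), (x=5, y=4)
  Distance 5: (x=0, y=0), (x=2, y=0), (x=3, y=1), (x=4, y=2), (x=5, y=3)
  Distance 6: (x=4, y=1), (x=5, y=2)
  Distance 7: (x=4, y=0), (x=5, y=1)
  Distance 8: (x=5, y=0)
Total reachable: 29 (grid has 29 open cells total)

Answer: Reachable cells: 29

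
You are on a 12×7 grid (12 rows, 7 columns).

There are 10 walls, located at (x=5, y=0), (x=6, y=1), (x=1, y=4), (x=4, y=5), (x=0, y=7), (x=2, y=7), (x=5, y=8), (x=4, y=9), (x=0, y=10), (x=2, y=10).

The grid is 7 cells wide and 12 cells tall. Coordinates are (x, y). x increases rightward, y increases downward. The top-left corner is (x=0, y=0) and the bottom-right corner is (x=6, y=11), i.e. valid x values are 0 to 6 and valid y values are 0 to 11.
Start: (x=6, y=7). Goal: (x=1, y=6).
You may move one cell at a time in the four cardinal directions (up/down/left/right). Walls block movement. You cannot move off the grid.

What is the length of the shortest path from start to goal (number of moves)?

Answer: Shortest path length: 6

Derivation:
BFS from (x=6, y=7) until reaching (x=1, y=6):
  Distance 0: (x=6, y=7)
  Distance 1: (x=6, y=6), (x=5, y=7), (x=6, y=8)
  Distance 2: (x=6, y=5), (x=5, y=6), (x=4, y=7), (x=6, y=9)
  Distance 3: (x=6, y=4), (x=5, y=5), (x=4, y=6), (x=3, y=7), (x=4, y=8), (x=5, y=9), (x=6, y=10)
  Distance 4: (x=6, y=3), (x=5, y=4), (x=3, y=6), (x=3, y=8), (x=5, y=10), (x=6, y=11)
  Distance 5: (x=6, y=2), (x=5, y=3), (x=4, y=4), (x=3, y=5), (x=2, y=6), (x=2, y=8), (x=3, y=9), (x=4, y=10), (x=5, y=11)
  Distance 6: (x=5, y=2), (x=4, y=3), (x=3, y=4), (x=2, y=5), (x=1, y=6), (x=1, y=8), (x=2, y=9), (x=3, y=10), (x=4, y=11)  <- goal reached here
One shortest path (6 moves): (x=6, y=7) -> (x=5, y=7) -> (x=4, y=7) -> (x=3, y=7) -> (x=3, y=6) -> (x=2, y=6) -> (x=1, y=6)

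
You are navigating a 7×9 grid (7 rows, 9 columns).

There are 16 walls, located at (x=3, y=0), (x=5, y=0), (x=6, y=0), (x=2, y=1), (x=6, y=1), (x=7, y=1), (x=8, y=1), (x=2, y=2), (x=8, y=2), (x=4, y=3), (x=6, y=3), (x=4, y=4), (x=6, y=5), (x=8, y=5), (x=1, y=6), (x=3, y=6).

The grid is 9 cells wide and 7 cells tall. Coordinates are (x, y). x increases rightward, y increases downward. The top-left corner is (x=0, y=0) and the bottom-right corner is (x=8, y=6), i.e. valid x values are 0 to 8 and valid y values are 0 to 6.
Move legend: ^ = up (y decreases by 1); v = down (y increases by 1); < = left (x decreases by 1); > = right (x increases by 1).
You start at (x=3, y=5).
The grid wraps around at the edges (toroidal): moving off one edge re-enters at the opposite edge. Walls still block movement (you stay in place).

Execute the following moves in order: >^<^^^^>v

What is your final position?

Answer: Final position: (x=4, y=2)

Derivation:
Start: (x=3, y=5)
  > (right): (x=3, y=5) -> (x=4, y=5)
  ^ (up): blocked, stay at (x=4, y=5)
  < (left): (x=4, y=5) -> (x=3, y=5)
  ^ (up): (x=3, y=5) -> (x=3, y=4)
  ^ (up): (x=3, y=4) -> (x=3, y=3)
  ^ (up): (x=3, y=3) -> (x=3, y=2)
  ^ (up): (x=3, y=2) -> (x=3, y=1)
  > (right): (x=3, y=1) -> (x=4, y=1)
  v (down): (x=4, y=1) -> (x=4, y=2)
Final: (x=4, y=2)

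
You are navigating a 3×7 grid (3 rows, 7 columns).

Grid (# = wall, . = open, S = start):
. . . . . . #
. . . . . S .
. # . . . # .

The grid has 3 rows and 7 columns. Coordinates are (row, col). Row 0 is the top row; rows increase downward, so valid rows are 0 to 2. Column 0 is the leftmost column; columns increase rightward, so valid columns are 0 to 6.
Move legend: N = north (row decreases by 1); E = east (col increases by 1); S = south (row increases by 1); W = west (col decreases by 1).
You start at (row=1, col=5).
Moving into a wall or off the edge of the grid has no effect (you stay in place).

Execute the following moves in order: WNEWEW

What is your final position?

Answer: Final position: (row=0, col=4)

Derivation:
Start: (row=1, col=5)
  W (west): (row=1, col=5) -> (row=1, col=4)
  N (north): (row=1, col=4) -> (row=0, col=4)
  E (east): (row=0, col=4) -> (row=0, col=5)
  W (west): (row=0, col=5) -> (row=0, col=4)
  E (east): (row=0, col=4) -> (row=0, col=5)
  W (west): (row=0, col=5) -> (row=0, col=4)
Final: (row=0, col=4)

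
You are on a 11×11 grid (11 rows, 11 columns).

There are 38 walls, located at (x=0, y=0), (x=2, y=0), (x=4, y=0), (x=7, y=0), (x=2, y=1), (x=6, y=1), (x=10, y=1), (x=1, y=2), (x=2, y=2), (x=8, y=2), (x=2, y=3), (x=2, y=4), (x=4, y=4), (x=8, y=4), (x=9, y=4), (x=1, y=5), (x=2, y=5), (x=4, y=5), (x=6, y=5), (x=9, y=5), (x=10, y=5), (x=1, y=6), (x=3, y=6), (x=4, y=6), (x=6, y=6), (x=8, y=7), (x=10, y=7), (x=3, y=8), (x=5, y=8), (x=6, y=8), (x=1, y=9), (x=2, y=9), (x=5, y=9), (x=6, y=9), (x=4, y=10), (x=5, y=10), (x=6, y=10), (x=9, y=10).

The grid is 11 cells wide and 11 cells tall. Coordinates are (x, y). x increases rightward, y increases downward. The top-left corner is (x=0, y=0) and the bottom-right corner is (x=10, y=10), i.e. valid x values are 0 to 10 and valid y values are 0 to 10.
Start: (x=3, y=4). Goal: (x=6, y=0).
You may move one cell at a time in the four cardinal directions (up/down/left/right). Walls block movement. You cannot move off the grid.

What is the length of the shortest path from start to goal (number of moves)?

BFS from (x=3, y=4) until reaching (x=6, y=0):
  Distance 0: (x=3, y=4)
  Distance 1: (x=3, y=3), (x=3, y=5)
  Distance 2: (x=3, y=2), (x=4, y=3)
  Distance 3: (x=3, y=1), (x=4, y=2), (x=5, y=3)
  Distance 4: (x=3, y=0), (x=4, y=1), (x=5, y=2), (x=6, y=3), (x=5, y=4)
  Distance 5: (x=5, y=1), (x=6, y=2), (x=7, y=3), (x=6, y=4), (x=5, y=5)
  Distance 6: (x=5, y=0), (x=7, y=2), (x=8, y=3), (x=7, y=4), (x=5, y=6)
  Distance 7: (x=6, y=0), (x=7, y=1), (x=9, y=3), (x=7, y=5), (x=5, y=7)  <- goal reached here
One shortest path (7 moves): (x=3, y=4) -> (x=3, y=3) -> (x=4, y=3) -> (x=5, y=3) -> (x=5, y=2) -> (x=5, y=1) -> (x=5, y=0) -> (x=6, y=0)

Answer: Shortest path length: 7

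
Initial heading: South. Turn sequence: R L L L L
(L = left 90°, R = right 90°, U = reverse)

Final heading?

Answer: Final heading: West

Derivation:
Start: South
  R (right (90° clockwise)) -> West
  L (left (90° counter-clockwise)) -> South
  L (left (90° counter-clockwise)) -> East
  L (left (90° counter-clockwise)) -> North
  L (left (90° counter-clockwise)) -> West
Final: West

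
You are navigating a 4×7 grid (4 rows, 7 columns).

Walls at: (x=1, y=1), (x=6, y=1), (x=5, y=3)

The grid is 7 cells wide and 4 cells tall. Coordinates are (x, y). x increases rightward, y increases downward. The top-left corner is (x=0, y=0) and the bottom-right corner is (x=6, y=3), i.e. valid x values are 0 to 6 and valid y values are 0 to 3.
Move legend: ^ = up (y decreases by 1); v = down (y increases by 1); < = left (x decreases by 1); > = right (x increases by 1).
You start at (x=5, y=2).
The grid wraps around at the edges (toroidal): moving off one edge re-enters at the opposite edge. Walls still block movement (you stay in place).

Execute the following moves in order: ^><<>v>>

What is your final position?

Start: (x=5, y=2)
  ^ (up): (x=5, y=2) -> (x=5, y=1)
  > (right): blocked, stay at (x=5, y=1)
  < (left): (x=5, y=1) -> (x=4, y=1)
  < (left): (x=4, y=1) -> (x=3, y=1)
  > (right): (x=3, y=1) -> (x=4, y=1)
  v (down): (x=4, y=1) -> (x=4, y=2)
  > (right): (x=4, y=2) -> (x=5, y=2)
  > (right): (x=5, y=2) -> (x=6, y=2)
Final: (x=6, y=2)

Answer: Final position: (x=6, y=2)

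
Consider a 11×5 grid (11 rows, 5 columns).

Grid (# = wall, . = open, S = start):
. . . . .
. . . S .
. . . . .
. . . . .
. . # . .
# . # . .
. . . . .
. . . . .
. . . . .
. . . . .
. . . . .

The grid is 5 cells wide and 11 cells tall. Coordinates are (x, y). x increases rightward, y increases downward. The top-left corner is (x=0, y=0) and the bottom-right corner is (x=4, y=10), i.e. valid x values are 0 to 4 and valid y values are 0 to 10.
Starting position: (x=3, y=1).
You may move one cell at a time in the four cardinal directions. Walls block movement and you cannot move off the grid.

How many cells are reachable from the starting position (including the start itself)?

BFS flood-fill from (x=3, y=1):
  Distance 0: (x=3, y=1)
  Distance 1: (x=3, y=0), (x=2, y=1), (x=4, y=1), (x=3, y=2)
  Distance 2: (x=2, y=0), (x=4, y=0), (x=1, y=1), (x=2, y=2), (x=4, y=2), (x=3, y=3)
  Distance 3: (x=1, y=0), (x=0, y=1), (x=1, y=2), (x=2, y=3), (x=4, y=3), (x=3, y=4)
  Distance 4: (x=0, y=0), (x=0, y=2), (x=1, y=3), (x=4, y=4), (x=3, y=5)
  Distance 5: (x=0, y=3), (x=1, y=4), (x=4, y=5), (x=3, y=6)
  Distance 6: (x=0, y=4), (x=1, y=5), (x=2, y=6), (x=4, y=6), (x=3, y=7)
  Distance 7: (x=1, y=6), (x=2, y=7), (x=4, y=7), (x=3, y=8)
  Distance 8: (x=0, y=6), (x=1, y=7), (x=2, y=8), (x=4, y=8), (x=3, y=9)
  Distance 9: (x=0, y=7), (x=1, y=8), (x=2, y=9), (x=4, y=9), (x=3, y=10)
  Distance 10: (x=0, y=8), (x=1, y=9), (x=2, y=10), (x=4, y=10)
  Distance 11: (x=0, y=9), (x=1, y=10)
  Distance 12: (x=0, y=10)
Total reachable: 52 (grid has 52 open cells total)

Answer: Reachable cells: 52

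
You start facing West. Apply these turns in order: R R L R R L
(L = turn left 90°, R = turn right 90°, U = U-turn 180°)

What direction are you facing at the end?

Start: West
  R (right (90° clockwise)) -> North
  R (right (90° clockwise)) -> East
  L (left (90° counter-clockwise)) -> North
  R (right (90° clockwise)) -> East
  R (right (90° clockwise)) -> South
  L (left (90° counter-clockwise)) -> East
Final: East

Answer: Final heading: East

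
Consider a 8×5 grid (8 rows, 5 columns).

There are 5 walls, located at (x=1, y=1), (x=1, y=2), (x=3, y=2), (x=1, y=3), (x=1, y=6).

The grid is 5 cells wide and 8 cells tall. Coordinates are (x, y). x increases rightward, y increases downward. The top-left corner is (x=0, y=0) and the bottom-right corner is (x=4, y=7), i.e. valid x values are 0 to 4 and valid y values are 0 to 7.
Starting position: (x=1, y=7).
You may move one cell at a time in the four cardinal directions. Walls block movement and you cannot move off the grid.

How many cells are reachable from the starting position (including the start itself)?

Answer: Reachable cells: 35

Derivation:
BFS flood-fill from (x=1, y=7):
  Distance 0: (x=1, y=7)
  Distance 1: (x=0, y=7), (x=2, y=7)
  Distance 2: (x=0, y=6), (x=2, y=6), (x=3, y=7)
  Distance 3: (x=0, y=5), (x=2, y=5), (x=3, y=6), (x=4, y=7)
  Distance 4: (x=0, y=4), (x=2, y=4), (x=1, y=5), (x=3, y=5), (x=4, y=6)
  Distance 5: (x=0, y=3), (x=2, y=3), (x=1, y=4), (x=3, y=4), (x=4, y=5)
  Distance 6: (x=0, y=2), (x=2, y=2), (x=3, y=3), (x=4, y=4)
  Distance 7: (x=0, y=1), (x=2, y=1), (x=4, y=3)
  Distance 8: (x=0, y=0), (x=2, y=0), (x=3, y=1), (x=4, y=2)
  Distance 9: (x=1, y=0), (x=3, y=0), (x=4, y=1)
  Distance 10: (x=4, y=0)
Total reachable: 35 (grid has 35 open cells total)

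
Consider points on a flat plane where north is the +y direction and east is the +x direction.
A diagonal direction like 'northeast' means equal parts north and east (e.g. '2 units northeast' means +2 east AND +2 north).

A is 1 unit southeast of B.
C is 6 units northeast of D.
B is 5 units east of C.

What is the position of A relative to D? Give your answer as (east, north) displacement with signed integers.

Place D at the origin (east=0, north=0).
  C is 6 units northeast of D: delta (east=+6, north=+6); C at (east=6, north=6).
  B is 5 units east of C: delta (east=+5, north=+0); B at (east=11, north=6).
  A is 1 unit southeast of B: delta (east=+1, north=-1); A at (east=12, north=5).
Therefore A relative to D: (east=12, north=5).

Answer: A is at (east=12, north=5) relative to D.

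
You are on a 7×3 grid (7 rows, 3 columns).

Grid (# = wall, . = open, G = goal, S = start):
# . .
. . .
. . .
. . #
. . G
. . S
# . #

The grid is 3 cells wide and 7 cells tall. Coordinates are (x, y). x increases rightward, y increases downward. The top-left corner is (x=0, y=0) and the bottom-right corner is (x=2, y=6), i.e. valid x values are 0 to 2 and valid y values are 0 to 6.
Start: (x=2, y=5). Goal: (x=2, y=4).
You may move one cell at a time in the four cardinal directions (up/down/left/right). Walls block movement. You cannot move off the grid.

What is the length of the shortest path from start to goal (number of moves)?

BFS from (x=2, y=5) until reaching (x=2, y=4):
  Distance 0: (x=2, y=5)
  Distance 1: (x=2, y=4), (x=1, y=5)  <- goal reached here
One shortest path (1 moves): (x=2, y=5) -> (x=2, y=4)

Answer: Shortest path length: 1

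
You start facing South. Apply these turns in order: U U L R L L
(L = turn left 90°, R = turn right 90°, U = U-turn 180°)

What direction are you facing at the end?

Answer: Final heading: North

Derivation:
Start: South
  U (U-turn (180°)) -> North
  U (U-turn (180°)) -> South
  L (left (90° counter-clockwise)) -> East
  R (right (90° clockwise)) -> South
  L (left (90° counter-clockwise)) -> East
  L (left (90° counter-clockwise)) -> North
Final: North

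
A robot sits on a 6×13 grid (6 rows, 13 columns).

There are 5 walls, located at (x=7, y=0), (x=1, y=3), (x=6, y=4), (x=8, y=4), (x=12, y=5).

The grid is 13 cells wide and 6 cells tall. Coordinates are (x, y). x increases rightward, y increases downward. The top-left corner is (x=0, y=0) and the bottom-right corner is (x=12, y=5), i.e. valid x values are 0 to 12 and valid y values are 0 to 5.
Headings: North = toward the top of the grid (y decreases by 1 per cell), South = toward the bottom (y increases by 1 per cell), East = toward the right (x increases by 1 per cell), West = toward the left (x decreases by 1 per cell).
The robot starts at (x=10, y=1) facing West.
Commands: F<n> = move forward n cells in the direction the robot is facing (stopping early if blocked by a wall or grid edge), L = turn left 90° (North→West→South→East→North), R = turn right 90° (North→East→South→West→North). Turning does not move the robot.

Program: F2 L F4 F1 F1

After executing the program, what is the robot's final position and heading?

Start: (x=10, y=1), facing West
  F2: move forward 2, now at (x=8, y=1)
  L: turn left, now facing South
  F4: move forward 2/4 (blocked), now at (x=8, y=3)
  F1: move forward 0/1 (blocked), now at (x=8, y=3)
  F1: move forward 0/1 (blocked), now at (x=8, y=3)
Final: (x=8, y=3), facing South

Answer: Final position: (x=8, y=3), facing South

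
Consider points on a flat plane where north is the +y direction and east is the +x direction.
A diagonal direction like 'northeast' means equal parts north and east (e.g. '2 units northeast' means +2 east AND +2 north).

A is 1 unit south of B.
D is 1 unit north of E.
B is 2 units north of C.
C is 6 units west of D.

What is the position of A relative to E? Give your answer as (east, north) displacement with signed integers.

Place E at the origin (east=0, north=0).
  D is 1 unit north of E: delta (east=+0, north=+1); D at (east=0, north=1).
  C is 6 units west of D: delta (east=-6, north=+0); C at (east=-6, north=1).
  B is 2 units north of C: delta (east=+0, north=+2); B at (east=-6, north=3).
  A is 1 unit south of B: delta (east=+0, north=-1); A at (east=-6, north=2).
Therefore A relative to E: (east=-6, north=2).

Answer: A is at (east=-6, north=2) relative to E.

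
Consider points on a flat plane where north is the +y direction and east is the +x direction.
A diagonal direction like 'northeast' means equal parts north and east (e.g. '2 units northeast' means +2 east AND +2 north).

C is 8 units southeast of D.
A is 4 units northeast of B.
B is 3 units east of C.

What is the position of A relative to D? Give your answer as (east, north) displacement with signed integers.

Place D at the origin (east=0, north=0).
  C is 8 units southeast of D: delta (east=+8, north=-8); C at (east=8, north=-8).
  B is 3 units east of C: delta (east=+3, north=+0); B at (east=11, north=-8).
  A is 4 units northeast of B: delta (east=+4, north=+4); A at (east=15, north=-4).
Therefore A relative to D: (east=15, north=-4).

Answer: A is at (east=15, north=-4) relative to D.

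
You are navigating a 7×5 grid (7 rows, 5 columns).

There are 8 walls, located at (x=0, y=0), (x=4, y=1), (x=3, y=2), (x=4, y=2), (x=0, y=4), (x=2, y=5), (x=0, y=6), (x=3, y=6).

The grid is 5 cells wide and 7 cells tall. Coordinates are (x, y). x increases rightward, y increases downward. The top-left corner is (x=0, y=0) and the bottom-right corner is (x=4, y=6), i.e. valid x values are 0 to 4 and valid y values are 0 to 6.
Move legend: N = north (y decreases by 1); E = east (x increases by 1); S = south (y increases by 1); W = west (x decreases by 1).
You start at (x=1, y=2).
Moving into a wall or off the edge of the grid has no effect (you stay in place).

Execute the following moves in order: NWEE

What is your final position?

Answer: Final position: (x=2, y=1)

Derivation:
Start: (x=1, y=2)
  N (north): (x=1, y=2) -> (x=1, y=1)
  W (west): (x=1, y=1) -> (x=0, y=1)
  E (east): (x=0, y=1) -> (x=1, y=1)
  E (east): (x=1, y=1) -> (x=2, y=1)
Final: (x=2, y=1)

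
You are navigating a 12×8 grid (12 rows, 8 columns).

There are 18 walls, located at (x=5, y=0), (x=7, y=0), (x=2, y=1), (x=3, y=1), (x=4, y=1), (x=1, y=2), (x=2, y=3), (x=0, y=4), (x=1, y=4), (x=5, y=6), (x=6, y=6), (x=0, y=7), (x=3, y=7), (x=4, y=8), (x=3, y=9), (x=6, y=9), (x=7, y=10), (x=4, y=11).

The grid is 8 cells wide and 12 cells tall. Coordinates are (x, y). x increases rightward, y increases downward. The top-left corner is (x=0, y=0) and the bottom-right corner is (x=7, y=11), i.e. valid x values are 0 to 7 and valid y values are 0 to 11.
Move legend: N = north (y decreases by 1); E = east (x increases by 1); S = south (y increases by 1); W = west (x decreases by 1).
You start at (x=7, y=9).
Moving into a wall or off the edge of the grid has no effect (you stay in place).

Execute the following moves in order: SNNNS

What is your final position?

Answer: Final position: (x=7, y=7)

Derivation:
Start: (x=7, y=9)
  S (south): blocked, stay at (x=7, y=9)
  N (north): (x=7, y=9) -> (x=7, y=8)
  N (north): (x=7, y=8) -> (x=7, y=7)
  N (north): (x=7, y=7) -> (x=7, y=6)
  S (south): (x=7, y=6) -> (x=7, y=7)
Final: (x=7, y=7)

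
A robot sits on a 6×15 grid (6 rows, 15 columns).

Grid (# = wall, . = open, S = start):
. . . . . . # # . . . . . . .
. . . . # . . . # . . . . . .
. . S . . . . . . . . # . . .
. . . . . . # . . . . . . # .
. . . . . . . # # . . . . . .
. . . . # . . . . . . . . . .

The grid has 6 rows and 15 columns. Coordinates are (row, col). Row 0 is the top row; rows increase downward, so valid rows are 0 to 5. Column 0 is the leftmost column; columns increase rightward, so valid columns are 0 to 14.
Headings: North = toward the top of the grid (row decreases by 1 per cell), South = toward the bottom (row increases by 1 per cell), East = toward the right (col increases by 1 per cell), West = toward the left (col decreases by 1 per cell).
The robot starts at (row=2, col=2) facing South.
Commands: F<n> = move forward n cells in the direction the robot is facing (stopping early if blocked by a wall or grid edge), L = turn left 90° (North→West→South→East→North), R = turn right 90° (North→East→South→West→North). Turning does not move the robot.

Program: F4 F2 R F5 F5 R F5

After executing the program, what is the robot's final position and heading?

Start: (row=2, col=2), facing South
  F4: move forward 3/4 (blocked), now at (row=5, col=2)
  F2: move forward 0/2 (blocked), now at (row=5, col=2)
  R: turn right, now facing West
  F5: move forward 2/5 (blocked), now at (row=5, col=0)
  F5: move forward 0/5 (blocked), now at (row=5, col=0)
  R: turn right, now facing North
  F5: move forward 5, now at (row=0, col=0)
Final: (row=0, col=0), facing North

Answer: Final position: (row=0, col=0), facing North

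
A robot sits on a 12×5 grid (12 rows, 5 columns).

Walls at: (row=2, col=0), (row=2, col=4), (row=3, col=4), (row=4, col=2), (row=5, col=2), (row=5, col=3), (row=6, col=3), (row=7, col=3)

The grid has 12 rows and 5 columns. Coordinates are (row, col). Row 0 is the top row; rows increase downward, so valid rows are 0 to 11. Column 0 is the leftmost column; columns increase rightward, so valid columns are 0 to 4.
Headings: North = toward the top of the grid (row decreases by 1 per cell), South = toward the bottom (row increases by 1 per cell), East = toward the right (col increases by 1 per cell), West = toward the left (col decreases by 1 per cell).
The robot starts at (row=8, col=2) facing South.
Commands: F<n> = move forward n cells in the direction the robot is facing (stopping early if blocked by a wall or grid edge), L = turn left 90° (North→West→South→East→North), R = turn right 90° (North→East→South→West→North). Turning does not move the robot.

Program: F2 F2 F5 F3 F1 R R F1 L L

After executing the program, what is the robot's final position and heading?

Answer: Final position: (row=10, col=2), facing South

Derivation:
Start: (row=8, col=2), facing South
  F2: move forward 2, now at (row=10, col=2)
  F2: move forward 1/2 (blocked), now at (row=11, col=2)
  F5: move forward 0/5 (blocked), now at (row=11, col=2)
  F3: move forward 0/3 (blocked), now at (row=11, col=2)
  F1: move forward 0/1 (blocked), now at (row=11, col=2)
  R: turn right, now facing West
  R: turn right, now facing North
  F1: move forward 1, now at (row=10, col=2)
  L: turn left, now facing West
  L: turn left, now facing South
Final: (row=10, col=2), facing South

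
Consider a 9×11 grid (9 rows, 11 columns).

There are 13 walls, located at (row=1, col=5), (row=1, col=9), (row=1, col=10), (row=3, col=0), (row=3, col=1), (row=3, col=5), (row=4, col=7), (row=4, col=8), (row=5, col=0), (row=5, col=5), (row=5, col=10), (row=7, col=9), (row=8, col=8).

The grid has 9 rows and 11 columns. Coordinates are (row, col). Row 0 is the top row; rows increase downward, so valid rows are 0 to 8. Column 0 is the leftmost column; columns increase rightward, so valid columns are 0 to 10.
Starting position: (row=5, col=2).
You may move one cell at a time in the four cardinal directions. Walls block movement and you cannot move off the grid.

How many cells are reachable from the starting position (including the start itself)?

BFS flood-fill from (row=5, col=2):
  Distance 0: (row=5, col=2)
  Distance 1: (row=4, col=2), (row=5, col=1), (row=5, col=3), (row=6, col=2)
  Distance 2: (row=3, col=2), (row=4, col=1), (row=4, col=3), (row=5, col=4), (row=6, col=1), (row=6, col=3), (row=7, col=2)
  Distance 3: (row=2, col=2), (row=3, col=3), (row=4, col=0), (row=4, col=4), (row=6, col=0), (row=6, col=4), (row=7, col=1), (row=7, col=3), (row=8, col=2)
  Distance 4: (row=1, col=2), (row=2, col=1), (row=2, col=3), (row=3, col=4), (row=4, col=5), (row=6, col=5), (row=7, col=0), (row=7, col=4), (row=8, col=1), (row=8, col=3)
  Distance 5: (row=0, col=2), (row=1, col=1), (row=1, col=3), (row=2, col=0), (row=2, col=4), (row=4, col=6), (row=6, col=6), (row=7, col=5), (row=8, col=0), (row=8, col=4)
  Distance 6: (row=0, col=1), (row=0, col=3), (row=1, col=0), (row=1, col=4), (row=2, col=5), (row=3, col=6), (row=5, col=6), (row=6, col=7), (row=7, col=6), (row=8, col=5)
  Distance 7: (row=0, col=0), (row=0, col=4), (row=2, col=6), (row=3, col=7), (row=5, col=7), (row=6, col=8), (row=7, col=7), (row=8, col=6)
  Distance 8: (row=0, col=5), (row=1, col=6), (row=2, col=7), (row=3, col=8), (row=5, col=8), (row=6, col=9), (row=7, col=8), (row=8, col=7)
  Distance 9: (row=0, col=6), (row=1, col=7), (row=2, col=8), (row=3, col=9), (row=5, col=9), (row=6, col=10)
  Distance 10: (row=0, col=7), (row=1, col=8), (row=2, col=9), (row=3, col=10), (row=4, col=9), (row=7, col=10)
  Distance 11: (row=0, col=8), (row=2, col=10), (row=4, col=10), (row=8, col=10)
  Distance 12: (row=0, col=9), (row=8, col=9)
  Distance 13: (row=0, col=10)
Total reachable: 86 (grid has 86 open cells total)

Answer: Reachable cells: 86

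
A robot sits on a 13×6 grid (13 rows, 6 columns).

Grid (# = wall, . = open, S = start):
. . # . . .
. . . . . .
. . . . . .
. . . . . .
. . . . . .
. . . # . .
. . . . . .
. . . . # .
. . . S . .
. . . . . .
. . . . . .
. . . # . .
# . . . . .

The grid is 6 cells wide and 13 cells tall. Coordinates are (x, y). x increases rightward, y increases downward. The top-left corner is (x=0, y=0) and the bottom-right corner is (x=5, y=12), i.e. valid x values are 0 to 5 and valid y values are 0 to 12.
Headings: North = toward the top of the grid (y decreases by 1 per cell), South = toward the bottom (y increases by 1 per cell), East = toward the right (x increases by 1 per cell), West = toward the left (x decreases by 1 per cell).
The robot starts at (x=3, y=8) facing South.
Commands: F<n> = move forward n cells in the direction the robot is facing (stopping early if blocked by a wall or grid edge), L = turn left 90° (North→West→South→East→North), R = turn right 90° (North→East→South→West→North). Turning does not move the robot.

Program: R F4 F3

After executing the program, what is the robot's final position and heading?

Answer: Final position: (x=0, y=8), facing West

Derivation:
Start: (x=3, y=8), facing South
  R: turn right, now facing West
  F4: move forward 3/4 (blocked), now at (x=0, y=8)
  F3: move forward 0/3 (blocked), now at (x=0, y=8)
Final: (x=0, y=8), facing West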